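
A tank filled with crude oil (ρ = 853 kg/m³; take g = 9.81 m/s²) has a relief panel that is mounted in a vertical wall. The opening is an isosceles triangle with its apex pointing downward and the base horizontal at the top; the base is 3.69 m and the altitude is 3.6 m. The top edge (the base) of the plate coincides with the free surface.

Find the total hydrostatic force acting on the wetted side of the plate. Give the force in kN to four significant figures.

γ = ρg = 853 × 9.81 / 1000 = 8.36793 kN/m³.
With the apex down, the centroid sits h/3 = 3.6/3 = 1.2 m below the base (the top edge), so the centroid depth is h_c = 1.2 m.
A = ½ × 3.69 × 3.6 = 6.642 m².
Resultant F = γ·h_c·A = 8.36793 × 1.2 × 6.642 = 66.6957 kN.

F ≈ 66.70 kN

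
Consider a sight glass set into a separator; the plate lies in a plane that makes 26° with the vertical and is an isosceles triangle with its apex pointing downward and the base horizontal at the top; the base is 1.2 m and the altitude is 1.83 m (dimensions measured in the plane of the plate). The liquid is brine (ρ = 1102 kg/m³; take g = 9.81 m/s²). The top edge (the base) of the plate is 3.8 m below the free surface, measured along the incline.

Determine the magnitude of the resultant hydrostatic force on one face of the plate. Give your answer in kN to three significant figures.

F ≈ 47.0 kN

γ = ρg = 1102 × 9.81 / 1000 = 10.81062 kN/m³.
The plate makes 26° with the vertical, i.e. θ = 90° − 26° = 64° to the horizontal. Measuring y along the incline from the free-surface line, vertical depth h = y·sinθ with sinθ = 0.898794.
With the apex down, the centroid sits h/3 = 1.83/3 = 0.61 m below the base (the top edge), so y_c = 3.8 + 0.61 = 4.41 m and h_c = 4.41 × 0.898794 = 3.96368 m.
A = ½ × 1.2 × 1.83 = 1.098 m².
Resultant F = γ·h_c·A = 10.81062 × 3.96368 × 1.098 = 47.0491 kN.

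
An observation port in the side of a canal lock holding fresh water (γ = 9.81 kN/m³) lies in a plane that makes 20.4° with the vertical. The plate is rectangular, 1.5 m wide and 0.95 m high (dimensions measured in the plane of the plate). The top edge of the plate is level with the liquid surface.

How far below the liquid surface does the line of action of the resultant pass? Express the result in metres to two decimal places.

h_p = 0.59 m

γ = 9.81 kN/m³.
The plate makes 20.4° with the vertical, i.e. θ = 90° − 20.4° = 69.6° to the horizontal. Measuring y along the incline from the free-surface line, vertical depth h = y·sinθ with sinθ = 0.937282.
The centroid lies 0.95/2 = 0.475 m below the top edge, so y_c = 0.475 m and h_c = 0.475 × 0.937282 = 0.445209 m.
A = 1.5 × 0.95 = 1.425 m².
Resultant F = γ·h_c·A = 9.81 × 0.445209 × 1.425 = 6.22369 kN.
I_c = b·h³/12 = 1.5 × 0.95³/12 = 0.107172 m⁴.
Centre of pressure: y_p = y_c + I_c/(y_c·A) = 0.475 + 0.107172/(0.475 × 1.425) = 0.475 + 0.158334 = 0.633334 m along the plane.
Vertically, h_p = y_p·sinθ = 0.633334 × 0.937282 = 0.593613 m.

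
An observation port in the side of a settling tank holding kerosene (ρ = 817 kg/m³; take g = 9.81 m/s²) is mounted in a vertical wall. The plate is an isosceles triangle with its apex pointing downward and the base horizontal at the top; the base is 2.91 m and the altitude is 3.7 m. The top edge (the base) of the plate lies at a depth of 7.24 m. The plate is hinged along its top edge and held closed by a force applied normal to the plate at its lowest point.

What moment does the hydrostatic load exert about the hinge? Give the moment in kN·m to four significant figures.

γ = ρg = 817 × 9.81 / 1000 = 8.01477 kN/m³.
With the apex down, the centroid sits h/3 = 3.7/3 = 1.23333 m below the base (the top edge), so the centroid depth is h_c = 7.24 + 1.23333 = 8.47333 m.
A = ½ × 2.91 × 3.7 = 5.3835 m².
Resultant F = γ·h_c·A = 8.01477 × 8.47333 × 5.3835 = 365.603 kN.
I_c = b·h³/36 = 2.91 × 3.7³/36 = 4.09445 m⁴.
Centre of pressure: y_p = y_c + I_c/(y_c·A) = 8.47333 + 4.09445/(8.47333 × 5.3835) = 8.47333 + 0.0897587 = 8.56309 m along the plane.
The resultant acts 1.23333 + 0.0897587 = 1.32309 m (along the plate) below the hinge at the top edge, so the moment about the hinge is M = F × 1.32309 = 365.603 × 1.32309 = 483.726 kN·m.

M ≈ 483.7 kN·m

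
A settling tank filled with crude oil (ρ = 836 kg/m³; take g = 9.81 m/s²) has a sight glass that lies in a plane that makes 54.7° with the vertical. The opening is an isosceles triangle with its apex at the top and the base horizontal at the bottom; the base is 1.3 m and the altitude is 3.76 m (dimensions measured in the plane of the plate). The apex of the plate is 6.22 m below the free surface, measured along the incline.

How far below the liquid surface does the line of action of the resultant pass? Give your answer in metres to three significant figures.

γ = ρg = 836 × 9.81 / 1000 = 8.20116 kN/m³.
The plate makes 54.7° with the vertical, i.e. θ = 90° − 54.7° = 35.3° to the horizontal. Measuring y along the incline from the free-surface line, vertical depth h = y·sinθ with sinθ = 0.577858.
With the apex up, the centroid sits 2h/3 = 2 × 3.76/3 = 2.50667 m below the apex, so y_c = 6.22 + 2.50667 = 8.72667 m and h_c = 8.72667 × 0.577858 = 5.04278 m.
A = ½ × 1.3 × 3.76 = 2.444 m².
Resultant F = γ·h_c·A = 8.20116 × 5.04278 × 2.444 = 101.076 kN.
I_c = b·h³/36 = 1.3 × 3.76³/36 = 1.91957 m⁴.
Centre of pressure: y_p = y_c + I_c/(y_c·A) = 8.72667 + 1.91957/(8.72667 × 2.444) = 8.72667 + 0.0900024 = 8.81667 m along the plane.
Vertically, h_p = y_p·sinθ = 8.81667 × 0.577858 = 5.09478 m.

h_p = 5.09 m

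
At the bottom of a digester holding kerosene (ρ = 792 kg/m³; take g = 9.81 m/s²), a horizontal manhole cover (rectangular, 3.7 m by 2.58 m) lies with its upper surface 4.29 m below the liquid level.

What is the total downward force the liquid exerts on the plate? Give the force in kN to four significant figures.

F ≈ 318.2 kN

γ = ρg = 792 × 9.81 / 1000 = 7.76952 kN/m³.
The plate is horizontal, so pressure is uniform at p = γ·h = 7.76952 × 4.29 = 33.3312 kN/m².
A = 3.7 × 2.58 = 9.546 m².
F = p·A = 33.3312 × 9.546 = 318.18 kN.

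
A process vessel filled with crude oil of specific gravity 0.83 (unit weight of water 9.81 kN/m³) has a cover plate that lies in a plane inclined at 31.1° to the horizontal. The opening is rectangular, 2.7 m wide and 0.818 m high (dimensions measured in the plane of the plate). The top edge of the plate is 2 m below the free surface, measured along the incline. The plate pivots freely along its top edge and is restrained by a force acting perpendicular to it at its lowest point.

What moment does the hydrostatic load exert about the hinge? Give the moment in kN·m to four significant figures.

M ≈ 9.670 kN·m

γ = 0.83 × 9.81 = 8.1423 kN/m³.
Let θ = 31.1° be the plate's angle to the horizontal; measure y along the incline from where the plane meets the free surface. Vertical depth h = y·sinθ with sinθ = 0.516533.
The centroid lies 0.818/2 = 0.409 m below the top edge, so y_c = 2 + 0.409 = 2.409 m and h_c = 2.409 × 0.516533 = 1.24433 m.
A = 2.7 × 0.818 = 2.2086 m².
Resultant F = γ·h_c·A = 8.1423 × 1.24433 × 2.2086 = 22.3769 kN.
I_c = b·h³/12 = 2.7 × 0.818³/12 = 0.123152 m⁴.
Centre of pressure: y_p = y_c + I_c/(y_c·A) = 2.409 + 0.123152/(2.409 × 2.2086) = 2.409 + 0.0231466 = 2.43215 m along the plane.
The resultant acts 0.409 + 0.0231466 = 0.432147 m (along the plate) below the hinge at the top edge, so the moment about the hinge is M = F × 0.432147 = 22.3769 × 0.432147 = 9.67011 kN·m.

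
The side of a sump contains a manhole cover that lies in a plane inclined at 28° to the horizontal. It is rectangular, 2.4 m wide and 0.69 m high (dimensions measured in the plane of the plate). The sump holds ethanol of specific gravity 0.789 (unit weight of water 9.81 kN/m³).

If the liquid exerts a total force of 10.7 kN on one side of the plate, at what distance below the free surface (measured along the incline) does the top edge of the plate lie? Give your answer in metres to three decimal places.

γ = 0.789 × 9.81 = 7.74009 kN/m³.
A = 2.4 × 0.69 = 1.656 m².
From F = γ·h_c·A, the centroid depth is h_c = 10.7/(7.74009 × 1.656) = 0.83479 m.
Let θ = 28° be the plate's angle to the horizontal; measure y along the incline from where the plane meets the free surface. Vertical depth h = y·sinθ with sinθ = 0.469472.
Along the incline, y_c = h_c/sinθ = 0.83479/0.469472 = 1.77815 m.
The centroid lies 0.69/2 = 0.345 m below the top edge, so the top edge sits at y_top = 1.77815 − 0.345 = 1.43315 m along the incline.

y_top ≈ 1.433 m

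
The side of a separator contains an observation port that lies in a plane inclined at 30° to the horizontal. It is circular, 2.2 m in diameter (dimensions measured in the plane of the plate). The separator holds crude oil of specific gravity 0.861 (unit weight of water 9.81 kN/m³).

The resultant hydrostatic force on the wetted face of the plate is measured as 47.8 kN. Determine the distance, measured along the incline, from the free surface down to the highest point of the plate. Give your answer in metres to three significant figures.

γ = 0.861 × 9.81 = 8.44641 kN/m³.
A = π(1.1)² = 3.80133 m².
From F = γ·h_c·A, the centroid depth is h_c = 47.8/(8.44641 × 3.80133) = 1.48874 m.
Let θ = 30° be the plate's angle to the horizontal; measure y along the incline from where the plane meets the free surface. Vertical depth h = y·sinθ with sinθ = 0.500000.
Along the incline, y_c = h_c/sinθ = 1.48874/0.500000 = 2.97748 m.
The centroid is at the centre, 1.1 m below the top of the plate, so the highest point sits at y_top = 2.97748 − 1.1 = 1.87748 m along the incline.

y_top ≈ 1.88 m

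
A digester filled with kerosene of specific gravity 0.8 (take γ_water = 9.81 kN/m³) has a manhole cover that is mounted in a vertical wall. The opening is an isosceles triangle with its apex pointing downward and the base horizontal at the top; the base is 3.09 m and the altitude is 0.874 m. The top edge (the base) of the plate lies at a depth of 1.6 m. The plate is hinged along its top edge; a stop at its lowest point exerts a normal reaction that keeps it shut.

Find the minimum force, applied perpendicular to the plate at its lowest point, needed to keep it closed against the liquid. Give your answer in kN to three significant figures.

P ≈ 7.20 kN

γ = 0.8 × 9.81 = 7.848 kN/m³.
With the apex down, the centroid sits h/3 = 0.874/3 = 0.291333 m below the base (the top edge), so the centroid depth is h_c = 1.6 + 0.291333 = 1.89133 m.
A = ½ × 3.09 × 0.874 = 1.35033 m².
Resultant F = γ·h_c·A = 7.848 × 1.89133 × 1.35033 = 20.0432 kN.
I_c = b·h³/36 = 3.09 × 0.874³/36 = 0.0573047 m⁴.
Centre of pressure: y_p = y_c + I_c/(y_c·A) = 1.89133 + 0.0573047/(1.89133 × 1.35033) = 1.89133 + 0.0224379 = 1.91377 m along the plane.
The resultant acts 0.291333 + 0.0224379 = 0.313771 m (along the plate) below the hinge at the top edge, so the moment about the hinge is M = F × 0.313771 = 20.0432 × 0.313771 = 6.28897 kN·m.
A normal force at the bottom, 0.874 m from the hinge, must supply this moment: P = 6.28897/0.874 = 7.19562 kN.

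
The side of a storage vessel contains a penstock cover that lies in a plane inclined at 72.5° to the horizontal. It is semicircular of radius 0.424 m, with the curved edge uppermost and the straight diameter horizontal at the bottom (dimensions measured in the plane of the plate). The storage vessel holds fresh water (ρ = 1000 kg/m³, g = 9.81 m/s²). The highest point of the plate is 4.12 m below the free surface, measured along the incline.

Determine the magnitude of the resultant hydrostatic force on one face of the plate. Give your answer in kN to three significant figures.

γ = ρg = 1000 × 9.81 = 9810 N/m³ = 9.81 kN/m³.
Let θ = 72.5° be the plate's angle to the horizontal; measure y along the incline from where the plane meets the free surface. Vertical depth h = y·sinθ with sinθ = 0.953717.
The centroid lies 4r/(3π) = 0.179951 m above the diameter, so r − 4r/(3π) = 0.424 − 0.179951 = 0.244049 m below the topmost point, so y_c = 4.12 + 0.244049 = 4.36405 m and h_c = 4.36405 × 0.953717 = 4.16207 m.
A = πr²/2 = π × 0.424²/2 = 0.282391 m².
Resultant F = γ·h_c·A = 9.81 × 4.16207 × 0.282391 = 11.53 kN.

F ≈ 11.5 kN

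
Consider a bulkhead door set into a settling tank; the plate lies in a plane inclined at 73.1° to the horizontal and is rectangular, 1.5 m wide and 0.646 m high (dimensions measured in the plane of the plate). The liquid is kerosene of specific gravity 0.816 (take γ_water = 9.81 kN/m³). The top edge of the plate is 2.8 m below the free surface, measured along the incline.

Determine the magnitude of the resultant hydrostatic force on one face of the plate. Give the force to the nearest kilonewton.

F ≈ 23 kN

γ = 0.816 × 9.81 = 8.00496 kN/m³.
Let θ = 73.1° be the plate's angle to the horizontal; measure y along the incline from where the plane meets the free surface. Vertical depth h = y·sinθ with sinθ = 0.956814.
The centroid lies 0.646/2 = 0.323 m below the top edge, so y_c = 2.8 + 0.323 = 3.123 m and h_c = 3.123 × 0.956814 = 2.98813 m.
A = 1.5 × 0.646 = 0.969 m².
Resultant F = γ·h_c·A = 8.00496 × 2.98813 × 0.969 = 23.1783 kN.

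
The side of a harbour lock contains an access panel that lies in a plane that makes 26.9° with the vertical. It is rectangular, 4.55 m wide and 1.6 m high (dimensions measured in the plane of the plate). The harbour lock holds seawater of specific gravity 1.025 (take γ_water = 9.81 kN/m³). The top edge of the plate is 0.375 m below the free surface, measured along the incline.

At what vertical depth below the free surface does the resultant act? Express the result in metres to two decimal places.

h_p = 1.21 m

γ = 1.025 × 9.81 = 10.05525 kN/m³.
The plate makes 26.9° with the vertical, i.e. θ = 90° − 26.9° = 63.1° to the horizontal. Measuring y along the incline from the free-surface line, vertical depth h = y·sinθ with sinθ = 0.891798.
The centroid lies 1.6/2 = 0.8 m below the top edge, so y_c = 0.375 + 0.8 = 1.175 m and h_c = 1.175 × 0.891798 = 1.04786 m.
A = 4.55 × 1.6 = 7.28 m².
Resultant F = γ·h_c·A = 10.05525 × 1.04786 × 7.28 = 76.7057 kN.
I_c = b·h³/12 = 4.55 × 1.6³/12 = 1.55307 m⁴.
Centre of pressure: y_p = y_c + I_c/(y_c·A) = 1.175 + 1.55307/(1.175 × 7.28) = 1.175 + 0.181561 = 1.35656 m along the plane.
Vertically, h_p = y_p·sinθ = 1.35656 × 0.891798 = 1.20978 m.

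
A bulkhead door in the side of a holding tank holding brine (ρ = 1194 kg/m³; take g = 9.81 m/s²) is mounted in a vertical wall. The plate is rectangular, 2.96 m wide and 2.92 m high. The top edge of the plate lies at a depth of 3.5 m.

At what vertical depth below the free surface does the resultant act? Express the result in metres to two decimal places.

h_p = 5.10 m

γ = ρg = 1194 × 9.81 / 1000 = 11.71314 kN/m³.
The centroid lies 2.92/2 = 1.46 m below the top edge, so the centroid depth is h_c = 3.5 + 1.46 = 4.96 m.
A = 2.96 × 2.92 = 8.6432 m².
Resultant F = γ·h_c·A = 11.71314 × 4.96 × 8.6432 = 502.145 kN.
I_c = b·h³/12 = 2.96 × 2.92³/12 = 6.14128 m⁴.
Centre of pressure: y_p = y_c + I_c/(y_c·A) = 4.96 + 6.14128/(4.96 × 8.6432) = 4.96 + 0.143253 = 5.10325 m along the plane.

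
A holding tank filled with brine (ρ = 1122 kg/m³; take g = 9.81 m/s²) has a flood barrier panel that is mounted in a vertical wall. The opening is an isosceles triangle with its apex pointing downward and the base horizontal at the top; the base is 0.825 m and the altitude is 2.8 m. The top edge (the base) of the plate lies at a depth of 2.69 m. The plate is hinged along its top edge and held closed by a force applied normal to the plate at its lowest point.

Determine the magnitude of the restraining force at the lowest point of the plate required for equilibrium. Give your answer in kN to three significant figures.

P ≈ 17.3 kN

γ = ρg = 1122 × 9.81 / 1000 = 11.00682 kN/m³.
With the apex down, the centroid sits h/3 = 2.8/3 = 0.933333 m below the base (the top edge), so the centroid depth is h_c = 2.69 + 0.933333 = 3.62333 m.
A = ½ × 0.825 × 2.8 = 1.155 m².
Resultant F = γ·h_c·A = 11.00682 × 3.62333 × 1.155 = 46.0629 kN.
I_c = b·h³/36 = 0.825 × 2.8³/36 = 0.503067 m⁴.
Centre of pressure: y_p = y_c + I_c/(y_c·A) = 3.62333 + 0.503067/(3.62333 × 1.155) = 3.62333 + 0.120209 = 3.74354 m along the plane.
The resultant acts 0.933333 + 0.120209 = 1.05354 m (along the plate) below the hinge at the top edge, so the moment about the hinge is M = F × 1.05354 = 46.0629 × 1.05354 = 48.5291 kN·m.
A normal force at the bottom, 2.8 m from the hinge, must supply this moment: P = 48.5291/2.8 = 17.3318 kN.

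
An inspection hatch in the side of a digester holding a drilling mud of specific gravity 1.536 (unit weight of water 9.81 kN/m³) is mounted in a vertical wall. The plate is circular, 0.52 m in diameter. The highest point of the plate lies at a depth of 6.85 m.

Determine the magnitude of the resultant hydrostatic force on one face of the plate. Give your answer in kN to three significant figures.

F ≈ 22.8 kN

γ = 1.536 × 9.81 = 15.06816 kN/m³.
The centroid is at the centre, 0.26 m below the top of the plate, so the centroid depth is h_c = 6.85 + 0.26 = 7.11 m.
A = π(0.26)² = 0.212372 m².
Resultant F = γ·h_c·A = 15.06816 × 7.11 × 0.212372 = 22.7524 kN.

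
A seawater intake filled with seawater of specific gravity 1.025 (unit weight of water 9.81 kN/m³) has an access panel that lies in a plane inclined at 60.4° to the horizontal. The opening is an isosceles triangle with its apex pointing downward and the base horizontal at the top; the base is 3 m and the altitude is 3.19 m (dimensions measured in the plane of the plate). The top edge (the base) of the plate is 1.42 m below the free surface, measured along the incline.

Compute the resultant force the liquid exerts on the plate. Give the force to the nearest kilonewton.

F ≈ 104 kN

γ = 1.025 × 9.81 = 10.05525 kN/m³.
Let θ = 60.4° be the plate's angle to the horizontal; measure y along the incline from where the plane meets the free surface. Vertical depth h = y·sinθ with sinθ = 0.869495.
With the apex down, the centroid sits h/3 = 3.19/3 = 1.06333 m below the base (the top edge), so y_c = 1.42 + 1.06333 = 2.48333 m and h_c = 2.48333 × 0.869495 = 2.15924 m.
A = ½ × 3 × 3.19 = 4.785 m².
Resultant F = γ·h_c·A = 10.05525 × 2.15924 × 4.785 = 103.89 kN.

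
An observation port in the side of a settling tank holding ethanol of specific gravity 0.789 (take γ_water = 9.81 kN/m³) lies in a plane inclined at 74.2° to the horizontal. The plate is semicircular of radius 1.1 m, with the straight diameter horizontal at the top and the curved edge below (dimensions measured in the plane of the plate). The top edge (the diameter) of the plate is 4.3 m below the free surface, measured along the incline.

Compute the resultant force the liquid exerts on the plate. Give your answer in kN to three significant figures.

F ≈ 67.5 kN

γ = 0.789 × 9.81 = 7.74009 kN/m³.
Let θ = 74.2° be the plate's angle to the horizontal; measure y along the incline from where the plane meets the free surface. Vertical depth h = y·sinθ with sinθ = 0.962218.
The centroid of a semicircle lies 4r/(3π) = 0.466854 m from the diameter, here below the top edge, so y_c = 4.3 + 0.466854 = 4.76685 m and h_c = 4.76685 × 0.962218 = 4.58675 m.
A = πr²/2 = π × 1.1²/2 = 1.90066 m².
Resultant F = γ·h_c·A = 7.74009 × 4.58675 × 1.90066 = 67.477 kN.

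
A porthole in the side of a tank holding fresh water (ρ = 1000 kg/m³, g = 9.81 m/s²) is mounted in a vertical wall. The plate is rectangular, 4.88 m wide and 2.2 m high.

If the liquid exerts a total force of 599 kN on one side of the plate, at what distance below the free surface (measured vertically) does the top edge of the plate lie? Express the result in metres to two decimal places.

γ = ρg = 1000 × 9.81 = 9810 N/m³ = 9.81 kN/m³.
A = 4.88 × 2.2 = 10.736 m².
From F = γ·h_c·A, the centroid depth is h_c = 599/(9.81 × 10.736) = 5.68742 m.
The centroid lies 2.2/2 = 1.1 m below the top edge, so the top edge sits at h_top = 5.68742 − 1.1 = 4.58742 m below the surface.

d_top ≈ 4.59 m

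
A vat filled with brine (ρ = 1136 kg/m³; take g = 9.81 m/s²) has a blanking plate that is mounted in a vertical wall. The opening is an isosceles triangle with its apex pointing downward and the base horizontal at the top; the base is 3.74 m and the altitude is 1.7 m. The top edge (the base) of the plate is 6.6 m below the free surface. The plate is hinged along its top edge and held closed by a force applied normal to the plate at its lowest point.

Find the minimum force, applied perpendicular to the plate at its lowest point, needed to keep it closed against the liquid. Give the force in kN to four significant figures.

P ≈ 87.98 kN

γ = ρg = 1136 × 9.81 / 1000 = 11.14416 kN/m³.
With the apex down, the centroid sits h/3 = 1.7/3 = 0.566667 m below the base (the top edge), so the centroid depth is h_c = 6.6 + 0.566667 = 7.16667 m.
A = ½ × 3.74 × 1.7 = 3.179 m².
Resultant F = γ·h_c·A = 11.14416 × 7.16667 × 3.179 = 253.896 kN.
I_c = b·h³/36 = 3.74 × 1.7³/36 = 0.510406 m⁴.
Centre of pressure: y_p = y_c + I_c/(y_c·A) = 7.16667 + 0.510406/(7.16667 × 3.179) = 7.16667 + 0.0224031 = 7.18907 m along the plane.
The resultant acts 0.566667 + 0.0224031 = 0.58907 m (along the plate) below the hinge at the top edge, so the moment about the hinge is M = F × 0.58907 = 253.896 × 0.58907 = 149.563 kN·m.
A normal force at the bottom, 1.7 m from the hinge, must supply this moment: P = 149.563/1.7 = 87.9782 kN.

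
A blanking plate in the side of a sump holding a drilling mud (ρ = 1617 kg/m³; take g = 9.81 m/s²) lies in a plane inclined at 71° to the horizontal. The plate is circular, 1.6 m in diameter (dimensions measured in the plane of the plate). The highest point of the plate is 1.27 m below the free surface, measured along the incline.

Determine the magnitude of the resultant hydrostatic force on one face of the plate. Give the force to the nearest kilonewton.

F ≈ 62 kN

γ = ρg = 1617 × 9.81 / 1000 = 15.86277 kN/m³.
Let θ = 71° be the plate's angle to the horizontal; measure y along the incline from where the plane meets the free surface. Vertical depth h = y·sinθ with sinθ = 0.945519.
The centroid is at the centre, 0.8 m below the top of the plate, so y_c = 1.27 + 0.8 = 2.07 m and h_c = 2.07 × 0.945519 = 1.95722 m.
A = π(0.8)² = 2.01062 m².
Resultant F = γ·h_c·A = 15.86277 × 1.95722 × 2.01062 = 62.4236 kN.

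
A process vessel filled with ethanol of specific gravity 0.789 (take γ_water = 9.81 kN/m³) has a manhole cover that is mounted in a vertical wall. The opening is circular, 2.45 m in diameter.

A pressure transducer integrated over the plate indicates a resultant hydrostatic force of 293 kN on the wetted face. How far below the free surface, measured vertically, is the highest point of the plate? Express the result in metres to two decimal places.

γ = 0.789 × 9.81 = 7.74009 kN/m³.
A = π(1.225)² = 4.71435 m².
From F = γ·h_c·A, the centroid depth is h_c = 293/(7.74009 × 4.71435) = 8.02971 m.
The centroid is at the centre, 1.225 m below the top of the plate, so the highest point sits at h_top = 8.02971 − 1.225 = 6.80471 m below the surface.

d_top ≈ 6.80 m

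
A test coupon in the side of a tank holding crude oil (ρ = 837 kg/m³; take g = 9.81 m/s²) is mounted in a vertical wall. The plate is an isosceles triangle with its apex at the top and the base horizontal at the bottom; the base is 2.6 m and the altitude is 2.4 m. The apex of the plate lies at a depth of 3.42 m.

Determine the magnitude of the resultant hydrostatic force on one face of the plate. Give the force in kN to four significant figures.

F ≈ 128.6 kN

γ = ρg = 837 × 9.81 / 1000 = 8.21097 kN/m³.
With the apex up, the centroid sits 2h/3 = 2 × 2.4/3 = 1.6 m below the apex, so the centroid depth is h_c = 3.42 + 1.6 = 5.02 m.
A = ½ × 2.6 × 2.4 = 3.12 m².
Resultant F = γ·h_c·A = 8.21097 × 5.02 × 3.12 = 128.603 kN.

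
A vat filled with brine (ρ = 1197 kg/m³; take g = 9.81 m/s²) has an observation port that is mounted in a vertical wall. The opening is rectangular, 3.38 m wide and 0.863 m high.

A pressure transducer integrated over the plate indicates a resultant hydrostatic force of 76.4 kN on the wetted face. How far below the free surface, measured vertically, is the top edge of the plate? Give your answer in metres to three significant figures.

d_top ≈ 1.80 m

γ = ρg = 1197 × 9.81 / 1000 = 11.74257 kN/m³.
A = 3.38 × 0.863 = 2.91694 m².
From F = γ·h_c·A, the centroid depth is h_c = 76.4/(11.74257 × 2.91694) = 2.2305 m.
The centroid lies 0.863/2 = 0.4315 m below the top edge, so the top edge sits at h_top = 2.2305 − 0.4315 = 1.799 m below the surface.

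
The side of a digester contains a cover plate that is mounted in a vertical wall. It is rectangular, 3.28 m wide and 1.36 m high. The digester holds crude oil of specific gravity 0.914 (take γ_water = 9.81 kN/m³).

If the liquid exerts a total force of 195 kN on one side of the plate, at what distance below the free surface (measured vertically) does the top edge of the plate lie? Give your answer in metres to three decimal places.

γ = 0.914 × 9.81 = 8.96634 kN/m³.
A = 3.28 × 1.36 = 4.4608 m².
From F = γ·h_c·A, the centroid depth is h_c = 195/(8.96634 × 4.4608) = 4.87536 m.
The centroid lies 1.36/2 = 0.68 m below the top edge, so the top edge sits at h_top = 4.87536 − 0.68 = 4.19536 m below the surface.

d_top ≈ 4.195 m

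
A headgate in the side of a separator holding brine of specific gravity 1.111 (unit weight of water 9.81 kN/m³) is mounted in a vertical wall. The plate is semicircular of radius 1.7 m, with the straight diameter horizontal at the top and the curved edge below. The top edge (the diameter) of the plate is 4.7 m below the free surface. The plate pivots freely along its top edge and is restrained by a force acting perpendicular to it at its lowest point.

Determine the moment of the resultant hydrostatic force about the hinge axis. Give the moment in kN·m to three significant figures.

γ = 1.111 × 9.81 = 10.89891 kN/m³.
The centroid of a semicircle lies 4r/(3π) = 0.721502 m from the diameter, here below the top edge, so the centroid depth is h_c = 4.7 + 0.721502 = 5.4215 m.
A = πr²/2 = π × 1.7²/2 = 4.5396 m².
Resultant F = γ·h_c·A = 10.89891 × 5.4215 × 4.5396 = 268.238 kN.
I_c = (π/8 − 8/(9π))·r⁴ = 0.109757 × 1.7⁴ = 0.916701 m⁴.
Centre of pressure: y_p = y_c + I_c/(y_c·A) = 5.4215 + 0.916701/(5.4215 × 4.5396) = 5.4215 + 0.0372469 = 5.45875 m along the plane.
The resultant acts 0.721502 + 0.0372469 = 0.758749 m (along the plate) below the hinge at the top edge, so the moment about the hinge is M = F × 0.758749 = 268.238 × 0.758749 = 203.525 kN·m.

M ≈ 204 kN·m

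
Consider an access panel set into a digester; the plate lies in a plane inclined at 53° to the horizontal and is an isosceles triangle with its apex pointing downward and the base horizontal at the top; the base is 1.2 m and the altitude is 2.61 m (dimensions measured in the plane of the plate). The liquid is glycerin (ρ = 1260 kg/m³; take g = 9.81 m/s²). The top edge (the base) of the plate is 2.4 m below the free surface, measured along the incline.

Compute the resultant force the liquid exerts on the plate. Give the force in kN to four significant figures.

γ = ρg = 1260 × 9.81 / 1000 = 12.3606 kN/m³.
Let θ = 53° be the plate's angle to the horizontal; measure y along the incline from where the plane meets the free surface. Vertical depth h = y·sinθ with sinθ = 0.798636.
With the apex down, the centroid sits h/3 = 2.61/3 = 0.87 m below the base (the top edge), so y_c = 2.4 + 0.87 = 3.27 m and h_c = 3.27 × 0.798636 = 2.61154 m.
A = ½ × 1.2 × 2.61 = 1.566 m².
Resultant F = γ·h_c·A = 12.3606 × 2.61154 × 1.566 = 50.5508 kN.

F ≈ 50.55 kN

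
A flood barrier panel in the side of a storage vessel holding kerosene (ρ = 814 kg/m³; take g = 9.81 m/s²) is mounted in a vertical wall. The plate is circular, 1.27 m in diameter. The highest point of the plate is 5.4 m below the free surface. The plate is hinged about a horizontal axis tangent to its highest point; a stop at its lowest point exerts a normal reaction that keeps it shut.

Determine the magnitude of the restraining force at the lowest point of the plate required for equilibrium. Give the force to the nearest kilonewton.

P ≈ 31 kN

γ = ρg = 814 × 9.81 / 1000 = 7.98534 kN/m³.
The centroid is at the centre, 0.635 m below the top of the plate, so the centroid depth is h_c = 5.4 + 0.635 = 6.035 m.
A = π(0.635)² = 1.26677 m².
Resultant F = γ·h_c·A = 7.98534 × 6.035 × 1.26677 = 61.0476 kN.
I_c = πr⁴/4 = π × 0.635⁴/4 = 0.127698 m⁴.
Centre of pressure: y_p = y_c + I_c/(y_c·A) = 6.035 + 0.127698/(6.035 × 1.26677) = 6.035 + 0.0167036 = 6.0517 m along the plane.
The resultant acts 0.635 + 0.0167036 = 0.651704 m (along the plate) below the hinge at the top edge, so the moment about the hinge is M = F × 0.651704 = 61.0476 × 0.651704 = 39.785 kN·m.
A normal force at the bottom, 1.27 m from the hinge, must supply this moment: P = 39.785/1.27 = 31.3268 kN.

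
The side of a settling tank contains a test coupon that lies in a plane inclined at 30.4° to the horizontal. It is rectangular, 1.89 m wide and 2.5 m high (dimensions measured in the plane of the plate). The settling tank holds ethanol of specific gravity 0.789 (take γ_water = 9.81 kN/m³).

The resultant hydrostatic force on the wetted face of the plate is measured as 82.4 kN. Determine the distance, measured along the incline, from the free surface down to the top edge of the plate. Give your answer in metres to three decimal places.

y_top ≈ 3.202 m

γ = 0.789 × 9.81 = 7.74009 kN/m³.
A = 1.89 × 2.5 = 4.725 m².
From F = γ·h_c·A, the centroid depth is h_c = 82.4/(7.74009 × 4.725) = 2.25309 m.
Let θ = 30.4° be the plate's angle to the horizontal; measure y along the incline from where the plane meets the free surface. Vertical depth h = y·sinθ with sinθ = 0.506034.
Along the incline, y_c = h_c/sinθ = 2.25309/0.506034 = 4.45245 m.
The centroid lies 2.5/2 = 1.25 m below the top edge, so the top edge sits at y_top = 4.45245 − 1.25 = 3.20245 m along the incline.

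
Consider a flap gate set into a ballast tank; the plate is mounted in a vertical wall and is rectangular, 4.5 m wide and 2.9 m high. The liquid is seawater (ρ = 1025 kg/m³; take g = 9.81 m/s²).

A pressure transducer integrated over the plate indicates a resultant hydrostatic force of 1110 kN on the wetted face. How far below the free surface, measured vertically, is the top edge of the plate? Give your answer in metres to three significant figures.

γ = ρg = 1025 × 9.81 / 1000 = 10.05525 kN/m³.
A = 4.5 × 2.9 = 13.05 m².
From F = γ·h_c·A, the centroid depth is h_c = 1110/(10.05525 × 13.05) = 8.45901 m.
The centroid lies 2.9/2 = 1.45 m below the top edge, so the top edge sits at h_top = 8.45901 − 1.45 = 7.00901 m below the surface.

d_top ≈ 7.01 m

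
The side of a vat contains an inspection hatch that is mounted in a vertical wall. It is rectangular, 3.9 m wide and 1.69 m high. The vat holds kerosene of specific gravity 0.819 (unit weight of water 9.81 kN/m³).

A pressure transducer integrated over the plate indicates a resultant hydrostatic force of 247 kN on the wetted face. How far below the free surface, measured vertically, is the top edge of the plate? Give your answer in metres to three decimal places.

d_top ≈ 3.819 m

γ = 0.819 × 9.81 = 8.03439 kN/m³.
A = 3.9 × 1.69 = 6.591 m².
From F = γ·h_c·A, the centroid depth is h_c = 247/(8.03439 × 6.591) = 4.66437 m.
The centroid lies 1.69/2 = 0.845 m below the top edge, so the top edge sits at h_top = 4.66437 − 0.845 = 3.81937 m below the surface.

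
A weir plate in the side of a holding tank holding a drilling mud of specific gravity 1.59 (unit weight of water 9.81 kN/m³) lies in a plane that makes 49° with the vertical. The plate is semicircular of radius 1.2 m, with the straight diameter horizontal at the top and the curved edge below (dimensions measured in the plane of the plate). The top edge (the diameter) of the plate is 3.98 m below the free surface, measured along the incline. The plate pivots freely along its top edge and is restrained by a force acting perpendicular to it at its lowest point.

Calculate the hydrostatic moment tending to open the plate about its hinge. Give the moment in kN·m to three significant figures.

M ≈ 55.3 kN·m

γ = 1.59 × 9.81 = 15.5979 kN/m³.
The plate makes 49° with the vertical, i.e. θ = 90° − 49° = 41° to the horizontal. Measuring y along the incline from the free-surface line, vertical depth h = y·sinθ with sinθ = 0.656059.
The centroid of a semicircle lies 4r/(3π) = 0.509296 m from the diameter, here below the top edge, so y_c = 3.98 + 0.509296 = 4.4893 m and h_c = 4.4893 × 0.656059 = 2.94525 m.
A = πr²/2 = π × 1.2²/2 = 2.26195 m².
Resultant F = γ·h_c·A = 15.5979 × 2.94525 × 2.26195 = 103.913 kN.
I_c = (π/8 − 8/(9π))·r⁴ = 0.109757 × 1.2⁴ = 0.227592 m⁴.
Centre of pressure: y_p = y_c + I_c/(y_c·A) = 4.4893 + 0.227592/(4.4893 × 2.26195) = 4.4893 + 0.0224128 = 4.51171 m along the plane.
The resultant acts 0.509296 + 0.0224128 = 0.531709 m (along the plate) below the hinge at the top edge, so the moment about the hinge is M = F × 0.531709 = 103.913 × 0.531709 = 55.2515 kN·m.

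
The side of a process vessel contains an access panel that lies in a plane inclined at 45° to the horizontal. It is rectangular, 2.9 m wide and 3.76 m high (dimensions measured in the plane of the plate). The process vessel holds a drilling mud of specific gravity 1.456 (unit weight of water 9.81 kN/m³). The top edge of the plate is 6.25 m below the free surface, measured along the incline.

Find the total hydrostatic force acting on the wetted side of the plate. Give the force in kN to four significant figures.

γ = 1.456 × 9.81 = 14.28336 kN/m³.
Let θ = 45° be the plate's angle to the horizontal; measure y along the incline from where the plane meets the free surface. Vertical depth h = y·sinθ with sinθ = 0.707107.
The centroid lies 3.76/2 = 1.88 m below the top edge, so y_c = 6.25 + 1.88 = 8.13 m and h_c = 8.13 × 0.707107 = 5.74878 m.
A = 2.9 × 3.76 = 10.904 m².
Resultant F = γ·h_c·A = 14.28336 × 5.74878 × 10.904 = 895.348 kN.

F ≈ 895.3 kN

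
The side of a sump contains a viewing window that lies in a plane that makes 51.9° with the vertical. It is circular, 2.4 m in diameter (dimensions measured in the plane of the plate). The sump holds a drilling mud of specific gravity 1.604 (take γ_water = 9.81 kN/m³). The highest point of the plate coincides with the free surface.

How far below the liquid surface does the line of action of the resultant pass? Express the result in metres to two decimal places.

h_p = 0.93 m

γ = 1.604 × 9.81 = 15.73524 kN/m³.
The plate makes 51.9° with the vertical, i.e. θ = 90° − 51.9° = 38.1° to the horizontal. Measuring y along the incline from the free-surface line, vertical depth h = y·sinθ with sinθ = 0.617036.
The centroid is at the centre, 1.2 m below the top of the plate, so y_c = 1.2 m and h_c = 1.2 × 0.617036 = 0.740443 m.
A = π(1.2)² = 4.52389 m².
Resultant F = γ·h_c·A = 15.73524 × 0.740443 × 4.52389 = 52.7081 kN.
I_c = πr⁴/4 = π × 1.2⁴/4 = 1.6286 m⁴.
Centre of pressure: y_p = y_c + I_c/(y_c·A) = 1.2 + 1.6286/(1.2 × 4.52389) = 1.2 + 0.3 = 1.5 m along the plane.
Vertically, h_p = y_p·sinθ = 1.5 × 0.617036 = 0.925554 m.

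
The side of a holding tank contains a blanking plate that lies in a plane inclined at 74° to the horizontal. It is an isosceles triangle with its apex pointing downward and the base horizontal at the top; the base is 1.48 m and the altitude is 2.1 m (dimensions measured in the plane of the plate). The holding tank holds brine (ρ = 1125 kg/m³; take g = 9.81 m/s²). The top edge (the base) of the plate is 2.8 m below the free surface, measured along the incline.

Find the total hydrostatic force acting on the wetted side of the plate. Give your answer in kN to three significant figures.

F ≈ 57.7 kN

γ = ρg = 1125 × 9.81 / 1000 = 11.03625 kN/m³.
Let θ = 74° be the plate's angle to the horizontal; measure y along the incline from where the plane meets the free surface. Vertical depth h = y·sinθ with sinθ = 0.961262.
With the apex down, the centroid sits h/3 = 2.1/3 = 0.7 m below the base (the top edge), so y_c = 2.8 + 0.7 = 3.5 m and h_c = 3.5 × 0.961262 = 3.36442 m.
A = ½ × 1.48 × 2.1 = 1.554 m².
Resultant F = γ·h_c·A = 11.03625 × 3.36442 × 1.554 = 57.7009 kN.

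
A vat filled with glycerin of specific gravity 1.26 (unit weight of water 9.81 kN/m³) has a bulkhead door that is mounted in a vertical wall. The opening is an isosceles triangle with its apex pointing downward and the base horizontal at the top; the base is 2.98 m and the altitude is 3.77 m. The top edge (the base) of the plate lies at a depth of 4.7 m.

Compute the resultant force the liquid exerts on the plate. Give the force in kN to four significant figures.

F ≈ 413.6 kN

γ = 1.26 × 9.81 = 12.3606 kN/m³.
With the apex down, the centroid sits h/3 = 3.77/3 = 1.25667 m below the base (the top edge), so the centroid depth is h_c = 4.7 + 1.25667 = 5.95667 m.
A = ½ × 2.98 × 3.77 = 5.6173 m².
Resultant F = γ·h_c·A = 12.3606 × 5.95667 × 5.6173 = 413.591 kN.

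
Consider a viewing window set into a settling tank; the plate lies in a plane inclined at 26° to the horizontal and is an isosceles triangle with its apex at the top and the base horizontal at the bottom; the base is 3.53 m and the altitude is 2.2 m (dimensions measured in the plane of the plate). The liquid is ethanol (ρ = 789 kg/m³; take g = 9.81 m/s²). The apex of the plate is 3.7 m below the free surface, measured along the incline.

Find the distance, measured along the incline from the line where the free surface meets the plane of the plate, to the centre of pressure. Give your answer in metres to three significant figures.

y_p = 5.22 m

γ = ρg = 789 × 9.81 / 1000 = 7.74009 kN/m³.
Let θ = 26° be the plate's angle to the horizontal; measure y along the incline from where the plane meets the free surface. Vertical depth h = y·sinθ with sinθ = 0.438371.
With the apex up, the centroid sits 2h/3 = 2 × 2.2/3 = 1.46667 m below the apex, so y_c = 3.7 + 1.46667 = 5.16667 m and h_c = 5.16667 × 0.438371 = 2.26492 m.
A = ½ × 3.53 × 2.2 = 3.883 m².
Resultant F = γ·h_c·A = 7.74009 × 2.26492 × 3.883 = 68.0716 kN.
I_c = b·h³/36 = 3.53 × 2.2³/36 = 1.0441 m⁴.
Centre of pressure: y_p = y_c + I_c/(y_c·A) = 5.16667 + 1.0441/(5.16667 × 3.883) = 5.16667 + 0.0520432 = 5.21871 m along the plane.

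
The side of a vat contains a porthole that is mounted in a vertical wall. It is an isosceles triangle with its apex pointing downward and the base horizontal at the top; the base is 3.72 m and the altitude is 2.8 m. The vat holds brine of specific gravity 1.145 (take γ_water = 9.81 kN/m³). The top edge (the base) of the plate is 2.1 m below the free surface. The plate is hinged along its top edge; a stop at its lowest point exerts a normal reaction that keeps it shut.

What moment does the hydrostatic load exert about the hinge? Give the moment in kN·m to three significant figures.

M ≈ 191 kN·m

γ = 1.145 × 9.81 = 11.23245 kN/m³.
With the apex down, the centroid sits h/3 = 2.8/3 = 0.933333 m below the base (the top edge), so the centroid depth is h_c = 2.1 + 0.933333 = 3.03333 m.
A = ½ × 3.72 × 2.8 = 5.208 m².
Resultant F = γ·h_c·A = 11.23245 × 3.03333 × 5.208 = 177.446 kN.
I_c = b·h³/36 = 3.72 × 2.8³/36 = 2.26837 m⁴.
Centre of pressure: y_p = y_c + I_c/(y_c·A) = 3.03333 + 2.26837/(3.03333 × 5.208) = 3.03333 + 0.14359 = 3.17692 m along the plane.
The resultant acts 0.933333 + 0.14359 = 1.07692 m (along the plate) below the hinge at the top edge, so the moment about the hinge is M = F × 1.07692 = 177.446 × 1.07692 = 191.095 kN·m.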